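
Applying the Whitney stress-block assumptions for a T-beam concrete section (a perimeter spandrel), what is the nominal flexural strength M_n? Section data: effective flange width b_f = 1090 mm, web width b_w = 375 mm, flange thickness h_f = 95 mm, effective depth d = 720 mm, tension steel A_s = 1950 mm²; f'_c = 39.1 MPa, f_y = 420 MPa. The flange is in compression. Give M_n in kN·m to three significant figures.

M_n ≈ 580 kN·m

Tension: T = A_s f_y = 1950 × 420 = 819000 N.
Try a within the flange: a = T/(0.85 f'_c b_f) = 819000/(0.85 × 39.1 × 1090) = 22.61 mm.
Since a = 22.61 ≤ h_f = 95 mm, the stress block lies entirely in the flange; analyse as a rectangular beam of width b_f.
M_n = T(d − a/2) = 819000 × (720 − 11.305) = 580.42 × 10⁶ N·mm.
M_n = 580.42 kN·m.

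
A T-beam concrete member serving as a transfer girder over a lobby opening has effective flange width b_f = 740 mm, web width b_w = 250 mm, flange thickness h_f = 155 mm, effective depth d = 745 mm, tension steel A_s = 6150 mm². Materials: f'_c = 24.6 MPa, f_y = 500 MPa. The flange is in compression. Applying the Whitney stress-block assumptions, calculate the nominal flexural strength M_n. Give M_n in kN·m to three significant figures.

Tension: T = A_s f_y = 6150 × 500 = 3075000 N.
Try a within the flange: a = T/(0.85 f'_c b_f) = 3075000/(0.85 × 24.6 × 740) = 198.73 mm.
a = 198.73 > h_f = 155 mm: the block extends into the web. Split into flange-overhang and web parts.
C_f = 0.85 f'_c (b_f − b_w) h_f = 0.85 × 24.6 × (740 − 250) × 155 = 1588115 N.
Remaining web compression depth: a_w = (T − C_f)/(0.85 f'_c b_w) = (3075000 − 1588115)/(0.85 × 24.6 × 250) = 284.44 mm.
M_n = C_f(d − h_f/2) + (T − C_f)(d − a_w/2) = 1588115 × (745 − 77.5) + 1486885 × (745 − 142.22) = 1060.07 + 896.26 = 1956.33 × 10⁶ N·mm.
M_n = 1956.33 kN·m.

M_n ≈ 1960 kN·m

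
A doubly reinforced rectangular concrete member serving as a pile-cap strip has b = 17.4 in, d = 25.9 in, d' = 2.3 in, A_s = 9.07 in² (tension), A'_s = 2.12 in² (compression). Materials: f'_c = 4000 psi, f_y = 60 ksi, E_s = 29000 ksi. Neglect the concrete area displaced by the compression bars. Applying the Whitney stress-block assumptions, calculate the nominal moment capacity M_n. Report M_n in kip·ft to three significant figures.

M_n ≈ 1030 kip·ft

Assume both steels yield.
a = (A_s − A'_s) f_y/(0.85 f'_c b) = (9.07 − 2.12) × 60/(0.85 × 4 × 17.4) = 7.049 in.
c = a/β₁ = 7.049/0.85 = 8.293 in; ε'_s = 0.003(c − d')/c = 0.0022 ≥ ε_y = 0.0021, so the compression steel yields.
M_n = (A_s − A'_s) f_y (d − a/2) + A'_s f_y (d − d') = 417 × (25.9 − 3.5245) + 127.2 × (25.9 − 2.3) = 9330.6 + 3001.9 = 12332.5 kip·in = 12332.5/12 = 1027.71 kip·ft.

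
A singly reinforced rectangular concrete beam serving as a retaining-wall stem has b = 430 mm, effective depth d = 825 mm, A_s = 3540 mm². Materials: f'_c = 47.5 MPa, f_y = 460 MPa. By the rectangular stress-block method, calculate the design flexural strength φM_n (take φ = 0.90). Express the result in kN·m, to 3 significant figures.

φM_n ≈ 1140 kN·m

T = A_s f_y = 3540 × 460 = 1628400 N = 1628.4 kN.
From C = T: a = T/(0.85 f'_c b) = 1628400/(0.85 × 47.5 × 430) = 93.80 mm.
M_n = T(d − a/2) = 1628.4 kN × (825 − 46.9) mm = 1267.06 kN·m.
φM_n = 0.90 × 1267.06 = 1140.35 kN·m.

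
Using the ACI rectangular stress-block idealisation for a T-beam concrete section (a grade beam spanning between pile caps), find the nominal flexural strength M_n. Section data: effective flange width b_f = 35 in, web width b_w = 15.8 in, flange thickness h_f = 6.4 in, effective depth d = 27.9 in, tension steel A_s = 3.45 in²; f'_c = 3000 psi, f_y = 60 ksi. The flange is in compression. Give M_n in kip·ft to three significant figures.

M_n ≈ 461 kip·ft

Tension: T = A_s f_y = 3.45 × 60 = 207 kips.
Try a within the flange: a = T/(0.85 f'_c b_f) = 207/(0.85 × 3 × 35) = 2.319 in.
Since a = 2.319 ≤ h_f = 6.4 in, the stress block lies entirely in the flange; analyse as a rectangular beam of width b_f.
M_n = T(d − a/2) = 207 × (27.9 − 1.1595) = 5535.3 kip·in.
M_n = 5535.3/12 = 461.28 kip·ft.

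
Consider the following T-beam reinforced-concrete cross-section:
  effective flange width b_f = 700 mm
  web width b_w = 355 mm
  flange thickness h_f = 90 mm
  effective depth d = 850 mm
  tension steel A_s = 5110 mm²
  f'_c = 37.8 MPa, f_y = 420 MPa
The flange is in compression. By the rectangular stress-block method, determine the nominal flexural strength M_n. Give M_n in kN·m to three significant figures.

M_n ≈ 1720 kN·m

Tension: T = A_s f_y = 5110 × 420 = 2146200 N.
Try a within the flange: a = T/(0.85 f'_c b_f) = 2146200/(0.85 × 37.8 × 700) = 95.42 mm.
a = 95.42 > h_f = 90 mm: the block extends into the web. Split into flange-overhang and web parts.
C_f = 0.85 f'_c (b_f − b_w) h_f = 0.85 × 37.8 × (700 − 355) × 90 = 997637 N.
Remaining web compression depth: a_w = (T − C_f)/(0.85 f'_c b_w) = (2146200 − 997637)/(0.85 × 37.8 × 355) = 100.70 mm.
M_n = C_f(d − h_f/2) + (T − C_f)(d − a_w/2) = 997637 × (850 − 45) + 1148563 × (850 − 50.35) = 803.10 + 918.45 = 1721.55 × 10⁶ N·mm.
M_n = 1721.55 kN·m.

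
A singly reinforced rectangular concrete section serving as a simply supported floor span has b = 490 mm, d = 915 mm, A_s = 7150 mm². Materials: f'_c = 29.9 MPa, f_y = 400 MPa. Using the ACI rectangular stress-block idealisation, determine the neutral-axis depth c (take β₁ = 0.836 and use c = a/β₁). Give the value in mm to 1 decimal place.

T = A_s f_y = 7150 × 400 = 2860000 N = 2860 kN.
Setting C = 0.85 f'_c a b equal to T: a = 2860000/(0.85 × 29.9 × 490) = 229.657 mm.
With β₁ = 0.836, c = a/β₁ = 229.657/0.836 = 274.7 mm.

c ≈ 274.7 mm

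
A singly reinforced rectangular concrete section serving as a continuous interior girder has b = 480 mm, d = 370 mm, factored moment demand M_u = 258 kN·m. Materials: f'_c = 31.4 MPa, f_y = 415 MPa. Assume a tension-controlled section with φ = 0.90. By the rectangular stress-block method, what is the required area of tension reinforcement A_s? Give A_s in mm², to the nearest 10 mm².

A_s ≈ 2050 mm²

M_n = M_u/φ = 258/0.90 = 286.667 kN·m.
With M_n = 0.85 f'_c a b (d − a/2), solve the quadratic for a:
a = d − √(d² − 2M_n/(0.85 f'_c b)) = 370 − √(370² − 2 × 286.667×10⁶/(0.85 × 31.4 × 480)) = 66.44 mm.
A_s = 0.85 f'_c a b / f_y = 0.85 × 31.4 × 66.44 × 480 / 415 = 2051.0 mm².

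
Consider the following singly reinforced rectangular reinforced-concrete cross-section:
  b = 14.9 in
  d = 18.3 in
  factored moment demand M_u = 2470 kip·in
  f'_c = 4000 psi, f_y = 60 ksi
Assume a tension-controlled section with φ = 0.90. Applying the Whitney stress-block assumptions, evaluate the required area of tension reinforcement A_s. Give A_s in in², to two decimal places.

M_n = M_u/φ = 2470/0.90 = 2744.44 kip·in.
From M_n = 0.85 f'_c a b (d − a/2):
a = d − √(d² − 2M_n/(0.85 f'_c b)) = 18.3 − √(18.3² − 2 × 2744.44/(0.85 × 4 × 14.9)) = 3.249 in.
A_s = 0.85 f'_c a b / f_y = 0.85 × 4 × 3.249 × 14.9 / 60 = 2.743 in².

A_s ≈ 2.74 in²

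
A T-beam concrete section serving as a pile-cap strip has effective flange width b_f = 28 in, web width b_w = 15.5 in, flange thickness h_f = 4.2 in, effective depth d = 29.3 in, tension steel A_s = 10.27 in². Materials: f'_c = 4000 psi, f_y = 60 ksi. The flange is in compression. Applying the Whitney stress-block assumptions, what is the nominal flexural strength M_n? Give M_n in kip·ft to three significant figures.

Tension: T = A_s f_y = 10.27 × 60 = 616.2 kips.
Try a within the flange: a = T/(0.85 f'_c b_f) = 616.2/(0.85 × 4 × 28) = 6.473 in.
a = 6.473 > h_f = 4.2 in: the block extends into the web. Split into flange-overhang and web parts.
C_f = 0.85 f'_c (b_f − b_w) h_f = 0.85 × 4 × (28 − 15.5) × 4.2 = 178.5 kips.
Remaining web compression depth: a_w = (T − C_f)/(0.85 f'_c b_w) = (616.2 − 178.5)/(0.85 × 4 × 15.5) = 8.306 in.
M_n = C_f(d − h_f/2) + (T − C_f)(d − a_w/2) = 178.5 × (29.3 − 2.1) + 437.7 × (29.3 − 4.153) = 4855.2 + 11006.8 = 15862.0 kip·in.
M_n = 15862.0/12 = 1321.83 kip·ft.

M_n ≈ 1320 kip·ft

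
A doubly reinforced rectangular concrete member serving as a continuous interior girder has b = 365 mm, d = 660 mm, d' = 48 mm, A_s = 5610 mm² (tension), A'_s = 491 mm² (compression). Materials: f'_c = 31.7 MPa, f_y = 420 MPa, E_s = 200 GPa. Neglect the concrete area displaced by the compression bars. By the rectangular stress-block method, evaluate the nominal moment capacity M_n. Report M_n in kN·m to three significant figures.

Assume both tension and compression steel yield.
Net tension couple steel: A_s − A'_s = 5119 mm².
a = (A_s − A'_s) f_y / (0.85 f'_c b) = 2149980/(0.85 × 31.7 × 365) = 218.61 mm.
c = a/β₁ = 218.61/0.824 = 265.30 mm; ε'_s = 0.003(c − d')/c = 0.0025 ≥ f_y/E_s = 0.0021, so compression steel does yield.
M_n = (A_s − A'_s) f_y (d − a/2) + A'_s f_y (d − d') = [2149980 × (660 − 109.305) + 206220 × (660 − 48)] × 10⁻⁶ = 1183.98 + 126.21 = 1310.19 kN·m.

M_n ≈ 1310 kN·m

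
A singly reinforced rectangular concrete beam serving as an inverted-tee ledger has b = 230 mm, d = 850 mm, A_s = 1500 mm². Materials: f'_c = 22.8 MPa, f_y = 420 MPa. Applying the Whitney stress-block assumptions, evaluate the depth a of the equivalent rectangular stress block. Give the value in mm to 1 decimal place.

T = A_s f_y = 1500 × 420 = 630000 N = 630 kN.
Setting C = 0.85 f'_c a b equal to T: a = 630000/(0.85 × 22.8 × 230) = 141.3 mm.

a ≈ 141.3 mm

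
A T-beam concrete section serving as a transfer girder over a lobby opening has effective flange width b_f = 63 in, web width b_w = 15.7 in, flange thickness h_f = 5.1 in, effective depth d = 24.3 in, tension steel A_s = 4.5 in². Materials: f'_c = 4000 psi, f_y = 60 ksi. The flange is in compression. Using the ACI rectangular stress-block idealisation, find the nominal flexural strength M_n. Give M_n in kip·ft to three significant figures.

M_n ≈ 533 kip·ft

Tension: T = A_s f_y = 4.5 × 60 = 270 kips.
Try a within the flange: a = T/(0.85 f'_c b_f) = 270/(0.85 × 4 × 63) = 1.261 in.
Since a = 1.261 ≤ h_f = 5.1 in, the stress block lies entirely in the flange; analyse as a rectangular beam of width b_f.
M_n = T(d − a/2) = 270 × (24.3 − 0.6305) = 6390.8 kip·in.
M_n = 6390.8/12 = 532.57 kip·ft.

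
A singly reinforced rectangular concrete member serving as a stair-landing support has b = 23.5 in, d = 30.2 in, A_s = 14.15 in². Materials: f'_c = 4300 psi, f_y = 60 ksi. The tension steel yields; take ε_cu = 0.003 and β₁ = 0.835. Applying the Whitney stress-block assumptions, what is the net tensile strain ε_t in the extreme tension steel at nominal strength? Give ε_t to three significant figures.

ε_t ≈ 0.00465

a = A_s f_y/(0.85 f'_c b) = 9.884 in.
β₁ = 0.835, so c = a/β₁ = 9.884/0.835 = 11.837 in.
From the linear strain diagram with ε_cu = 0.003: ε_t = 0.003 (d − c)/c = 0.003 × (30.2 − 11.837)/11.837 = 0.00465.
ε_t is between 0.004 and 0.005 — transition zone.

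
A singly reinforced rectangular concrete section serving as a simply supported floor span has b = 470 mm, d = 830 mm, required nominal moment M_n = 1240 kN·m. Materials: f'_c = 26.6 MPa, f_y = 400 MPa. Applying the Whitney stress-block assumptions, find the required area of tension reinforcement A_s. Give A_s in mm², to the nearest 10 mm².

A_s ≈ 4120 mm²

With M_n = 0.85 f'_c a b (d − a/2), solve the quadratic for a:
a = d − √(d² − 2M_n/(0.85 f'_c b)) = 830 − √(830² − 2 × 1240×10⁶/(0.85 × 26.6 × 470)) = 155.07 mm.
A_s = 0.85 f'_c a b / f_y = 0.85 × 26.6 × 155.07 × 470 / 400 = 4119.7 mm².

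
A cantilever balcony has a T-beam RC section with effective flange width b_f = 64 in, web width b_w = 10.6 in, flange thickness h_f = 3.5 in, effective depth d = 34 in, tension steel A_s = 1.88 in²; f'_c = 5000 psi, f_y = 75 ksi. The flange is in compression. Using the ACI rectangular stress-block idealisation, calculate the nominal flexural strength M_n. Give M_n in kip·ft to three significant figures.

M_n ≈ 396 kip·ft

Tension: T = A_s f_y = 1.88 × 75 = 141 kips.
Try a within the flange: a = T/(0.85 f'_c b_f) = 141/(0.85 × 5 × 64) = 0.518 in.
Since a = 0.518 ≤ h_f = 3.5 in, the stress block lies entirely in the flange; analyse as a rectangular beam of width b_f.
M_n = T(d − a/2) = 141 × (34 − 0.259) = 4757.5 kip·in.
M_n = 4757.5/12 = 396.46 kip·ft.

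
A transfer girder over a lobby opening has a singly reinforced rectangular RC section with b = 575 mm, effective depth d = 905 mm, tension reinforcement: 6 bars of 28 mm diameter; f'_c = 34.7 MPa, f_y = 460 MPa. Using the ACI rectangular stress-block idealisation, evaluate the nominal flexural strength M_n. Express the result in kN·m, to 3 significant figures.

A_s = 6 × 616 = 3696 mm².
T = A_s f_y = 3696 × 460 = 1700160 N = 1700.16 kN.
From C = T: a = T/(0.85 f'_c b) = 1700160/(0.85 × 34.7 × 575) = 100.25 mm.
M_n = T(d − a/2) = 1700.16 kN × (905 − 50.125) mm = 1453.42 kN·m.

M_n ≈ 1450 kN·m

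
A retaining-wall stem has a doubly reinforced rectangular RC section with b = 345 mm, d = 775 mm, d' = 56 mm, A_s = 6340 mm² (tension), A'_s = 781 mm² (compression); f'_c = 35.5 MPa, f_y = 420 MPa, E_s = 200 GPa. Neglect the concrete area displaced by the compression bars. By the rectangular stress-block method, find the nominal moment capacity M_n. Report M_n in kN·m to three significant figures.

Assume both tension and compression steel yield.
Net tension couple steel: A_s − A'_s = 5559 mm².
a = (A_s − A'_s) f_y / (0.85 f'_c b) = 2334780/(0.85 × 35.5 × 345) = 224.27 mm.
c = a/β₁ = 224.27/0.796 = 281.75 mm; ε'_s = 0.003(c − d')/c = 0.0024 ≥ f_y/E_s = 0.0021, so compression steel does yield.
M_n = (A_s − A'_s) f_y (d − a/2) + A'_s f_y (d − d') = [2334780 × (775 − 112.135) + 328020 × (775 − 56)] × 10⁻⁶ = 1547.64 + 235.85 = 1783.49 kN·m.

M_n ≈ 1780 kN·m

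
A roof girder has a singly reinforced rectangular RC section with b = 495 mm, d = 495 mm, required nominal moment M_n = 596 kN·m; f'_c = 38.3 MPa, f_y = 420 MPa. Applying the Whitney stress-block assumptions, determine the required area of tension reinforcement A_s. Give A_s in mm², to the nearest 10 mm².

A_s ≈ 3120 mm²

With M_n = 0.85 f'_c a b (d − a/2), solve the quadratic for a:
a = d − √(d² − 2M_n/(0.85 f'_c b)) = 495 − √(495² − 2 × 596×10⁶/(0.85 × 38.3 × 495)) = 81.41 mm.
A_s = 0.85 f'_c a b / f_y = 0.85 × 38.3 × 81.41 × 495 / 420 = 3123.6 mm².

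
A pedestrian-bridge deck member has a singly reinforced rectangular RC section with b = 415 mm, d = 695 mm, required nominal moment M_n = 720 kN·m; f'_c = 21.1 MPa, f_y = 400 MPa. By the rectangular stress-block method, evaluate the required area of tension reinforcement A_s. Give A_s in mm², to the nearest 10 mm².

A_s ≈ 2920 mm²

With M_n = 0.85 f'_c a b (d − a/2), solve the quadratic for a:
a = d − √(d² − 2M_n/(0.85 f'_c b)) = 695 − √(695² − 2 × 720×10⁶/(0.85 × 21.1 × 415)) = 156.90 mm.
A_s = 0.85 f'_c a b / f_y = 0.85 × 21.1 × 156.90 × 415 / 400 = 2919.5 mm².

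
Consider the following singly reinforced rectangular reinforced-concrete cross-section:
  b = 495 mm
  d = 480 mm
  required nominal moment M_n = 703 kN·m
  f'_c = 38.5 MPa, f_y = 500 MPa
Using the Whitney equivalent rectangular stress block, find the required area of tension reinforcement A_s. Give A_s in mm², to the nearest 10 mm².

A_s ≈ 3270 mm²

With M_n = 0.85 f'_c a b (d − a/2), solve the quadratic for a:
a = d − √(d² − 2M_n/(0.85 f'_c b)) = 480 − √(480² − 2 × 703×10⁶/(0.85 × 38.5 × 495)) = 101.05 mm.
A_s = 0.85 f'_c a b / f_y = 0.85 × 38.5 × 101.05 × 495 / 500 = 3273.8 mm².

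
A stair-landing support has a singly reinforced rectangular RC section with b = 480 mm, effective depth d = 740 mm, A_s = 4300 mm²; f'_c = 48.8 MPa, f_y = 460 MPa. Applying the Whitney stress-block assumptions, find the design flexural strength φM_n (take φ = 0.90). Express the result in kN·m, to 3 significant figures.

φM_n ≈ 1230 kN·m

T = A_s f_y = 4300 × 460 = 1978000 N = 1978 kN.
From C = T: a = T/(0.85 f'_c b) = 1978000/(0.85 × 48.8 × 480) = 99.35 mm.
M_n = T(d − a/2) = 1978 kN × (740 − 49.675) mm = 1365.46 kN·m.
φM_n = 0.90 × 1365.46 = 1228.91 kN·m.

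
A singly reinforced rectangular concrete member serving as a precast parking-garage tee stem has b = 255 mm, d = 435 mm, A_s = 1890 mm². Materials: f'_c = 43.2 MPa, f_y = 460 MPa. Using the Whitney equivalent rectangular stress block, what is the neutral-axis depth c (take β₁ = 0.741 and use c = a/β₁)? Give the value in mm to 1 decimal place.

T = A_s f_y = 1890 × 460 = 869400 N = 869.4 kN.
Setting C = 0.85 f'_c a b equal to T: a = 869400/(0.85 × 43.2 × 255) = 92.849 mm.
With β₁ = 0.741, c = a/β₁ = 92.849/0.741 = 125.3 mm.

c ≈ 125.3 mm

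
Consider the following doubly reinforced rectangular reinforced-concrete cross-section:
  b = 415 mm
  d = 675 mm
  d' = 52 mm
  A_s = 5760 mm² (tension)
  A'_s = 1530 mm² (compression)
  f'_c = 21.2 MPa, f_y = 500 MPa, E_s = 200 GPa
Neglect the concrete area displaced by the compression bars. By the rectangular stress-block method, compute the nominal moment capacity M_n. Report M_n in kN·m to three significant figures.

M_n ≈ 1610 kN·m

Assume both tension and compression steel yield.
Net tension couple steel: A_s − A'_s = 4230 mm².
a = (A_s − A'_s) f_y / (0.85 f'_c b) = 2115000/(0.85 × 21.2 × 415) = 282.82 mm.
c = a/β₁ = 282.82/0.85 = 332.73 mm; ε'_s = 0.003(c − d')/c = 0.0025 ≥ f_y/E_s = 0.0025, so compression steel does yield.
M_n = (A_s − A'_s) f_y (d − a/2) + A'_s f_y (d − d') = [2115000 × (675 − 141.41) + 765000 × (675 − 52)] × 10⁻⁶ = 1128.54 + 476.60 = 1605.14 kN·m.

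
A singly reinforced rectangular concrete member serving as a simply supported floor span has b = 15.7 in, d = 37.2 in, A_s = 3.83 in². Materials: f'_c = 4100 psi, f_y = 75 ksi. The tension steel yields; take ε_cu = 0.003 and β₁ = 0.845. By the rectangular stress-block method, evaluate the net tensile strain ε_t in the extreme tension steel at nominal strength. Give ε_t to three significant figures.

a = A_s f_y/(0.85 f'_c b) = 5.250 in.
β₁ = 0.845, so c = a/β₁ = 5.250/0.845 = 6.213 in.
From the linear strain diagram with ε_cu = 0.003: ε_t = 0.003 (d − c)/c = 0.003 × (37.2 − 6.213)/6.213 = 0.0150.
Since ε_t ≥ 0.005, the section is tension-controlled.

ε_t ≈ 0.0150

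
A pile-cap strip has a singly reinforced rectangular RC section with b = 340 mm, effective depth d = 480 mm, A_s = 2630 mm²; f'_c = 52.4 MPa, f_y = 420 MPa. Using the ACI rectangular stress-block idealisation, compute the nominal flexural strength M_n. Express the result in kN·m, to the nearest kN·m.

M_n ≈ 490 kN·m

T = A_s f_y = 2630 × 420 = 1104600 N = 1104.6 kN.
From C = T: a = T/(0.85 f'_c b) = 1104600/(0.85 × 52.4 × 340) = 72.94 mm.
M_n = T(d − a/2) = 1104.6 kN × (480 − 36.47) mm = 489.92 kN·m.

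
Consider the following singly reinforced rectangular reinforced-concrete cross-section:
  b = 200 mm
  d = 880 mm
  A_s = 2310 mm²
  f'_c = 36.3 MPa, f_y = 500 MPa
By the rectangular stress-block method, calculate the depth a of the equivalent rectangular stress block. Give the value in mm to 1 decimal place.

T = A_s f_y = 2310 × 500 = 1155000 N = 1155 kN.
Setting C = 0.85 f'_c a b equal to T: a = 1155000/(0.85 × 36.3 × 200) = 187.2 mm.

a ≈ 187.2 mm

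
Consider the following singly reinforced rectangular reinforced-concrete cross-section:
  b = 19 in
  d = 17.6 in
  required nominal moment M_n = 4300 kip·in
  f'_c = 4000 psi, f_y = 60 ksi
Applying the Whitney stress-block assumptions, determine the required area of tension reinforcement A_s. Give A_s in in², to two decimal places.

From M_n = 0.85 f'_c a b (d − a/2):
a = d − √(d² − 2M_n/(0.85 f'_c b)) = 17.6 − √(17.6² − 2 × 4300/(0.85 × 4 × 19)) = 4.310 in.
A_s = 0.85 f'_c a b / f_y = 0.85 × 4 × 4.310 × 19 / 60 = 4.640 in².

A_s ≈ 4.64 in²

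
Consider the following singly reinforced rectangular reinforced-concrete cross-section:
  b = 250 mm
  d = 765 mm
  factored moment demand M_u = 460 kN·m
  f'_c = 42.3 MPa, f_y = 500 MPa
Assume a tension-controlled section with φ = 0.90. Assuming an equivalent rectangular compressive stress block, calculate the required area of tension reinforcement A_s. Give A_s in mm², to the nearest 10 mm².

A_s ≈ 1410 mm²

M_n = M_u/φ = 460/0.90 = 511.111 kN·m.
With M_n = 0.85 f'_c a b (d − a/2), solve the quadratic for a:
a = d − √(d² − 2M_n/(0.85 f'_c b)) = 765 − √(765² − 2 × 511.111×10⁶/(0.85 × 42.3 × 250)) = 78.34 mm.
A_s = 0.85 f'_c a b / f_y = 0.85 × 42.3 × 78.34 × 250 / 500 = 1408.4 mm².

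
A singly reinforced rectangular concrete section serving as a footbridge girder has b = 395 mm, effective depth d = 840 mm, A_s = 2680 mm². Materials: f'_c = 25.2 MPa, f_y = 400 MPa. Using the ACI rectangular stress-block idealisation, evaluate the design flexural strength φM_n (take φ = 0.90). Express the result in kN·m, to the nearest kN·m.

φM_n ≈ 749 kN·m

T = A_s f_y = 2680 × 400 = 1072000 N = 1072 kN.
From C = T: a = T/(0.85 f'_c b) = 1072000/(0.85 × 25.2 × 395) = 126.70 mm.
M_n = T(d − a/2) = 1072 kN × (840 − 63.35) mm = 832.57 kN·m.
φM_n = 0.90 × 832.57 = 749.31 kN·m.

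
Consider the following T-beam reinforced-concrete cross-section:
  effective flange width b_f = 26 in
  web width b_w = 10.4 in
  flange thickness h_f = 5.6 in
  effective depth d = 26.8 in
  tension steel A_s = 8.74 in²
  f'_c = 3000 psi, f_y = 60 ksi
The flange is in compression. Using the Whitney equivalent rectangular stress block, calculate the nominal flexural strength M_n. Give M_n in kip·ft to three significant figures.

M_n ≈ 976 kip·ft

Tension: T = A_s f_y = 8.74 × 60 = 524.4 kips.
Try a within the flange: a = T/(0.85 f'_c b_f) = 524.4/(0.85 × 3 × 26) = 7.910 in.
a = 7.910 > h_f = 5.6 in: the block extends into the web. Split into flange-overhang and web parts.
C_f = 0.85 f'_c (b_f − b_w) h_f = 0.85 × 3 × (26 − 10.4) × 5.6 = 222.8 kips.
Remaining web compression depth: a_w = (T − C_f)/(0.85 f'_c b_w) = (524.4 − 222.8)/(0.85 × 3 × 10.4) = 11.373 in.
M_n = C_f(d − h_f/2) + (T − C_f)(d − a_w/2) = 222.8 × (26.8 − 2.8) + 301.6 × (26.8 − 5.6865) = 5347.2 + 6367.8 = 11715.0 kip·in.
M_n = 11715.0/12 = 976.25 kip·ft.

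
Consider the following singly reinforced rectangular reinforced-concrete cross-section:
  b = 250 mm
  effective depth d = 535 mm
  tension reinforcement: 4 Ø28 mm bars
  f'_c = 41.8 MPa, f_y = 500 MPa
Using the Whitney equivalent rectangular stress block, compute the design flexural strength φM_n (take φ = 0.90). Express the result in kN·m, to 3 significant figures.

φM_n ≈ 516 kN·m

A_s = 4 × 616 = 2464 mm².
T = A_s f_y = 2464 × 500 = 1232000 N = 1232 kN.
From C = T: a = T/(0.85 f'_c b) = 1232000/(0.85 × 41.8 × 250) = 138.70 mm.
M_n = T(d − a/2) = 1232 kN × (535 − 69.35) mm = 573.68 kN·m.
φM_n = 0.90 × 573.68 = 516.31 kN·m.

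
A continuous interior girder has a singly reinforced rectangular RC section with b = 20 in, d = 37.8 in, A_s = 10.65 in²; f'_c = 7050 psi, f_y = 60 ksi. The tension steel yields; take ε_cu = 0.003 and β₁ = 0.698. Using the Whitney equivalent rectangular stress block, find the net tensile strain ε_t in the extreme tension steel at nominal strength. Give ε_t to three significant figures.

ε_t ≈ 0.0118

a = A_s f_y/(0.85 f'_c b) = 5.332 in.
β₁ = 0.698, so c = a/β₁ = 5.332/0.698 = 7.639 in.
From the linear strain diagram with ε_cu = 0.003: ε_t = 0.003 (d − c)/c = 0.003 × (37.8 − 7.639)/7.639 = 0.0118.
Since ε_t ≥ 0.005, the section is tension-controlled.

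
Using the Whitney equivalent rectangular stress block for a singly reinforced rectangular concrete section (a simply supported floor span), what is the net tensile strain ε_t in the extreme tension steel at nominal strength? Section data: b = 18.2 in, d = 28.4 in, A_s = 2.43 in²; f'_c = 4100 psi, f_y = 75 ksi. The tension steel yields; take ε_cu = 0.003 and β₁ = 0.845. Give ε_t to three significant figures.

a = A_s f_y/(0.85 f'_c b) = 2.873 in.
β₁ = 0.845, so c = a/β₁ = 2.873/0.845 = 3.400 in.
From the linear strain diagram with ε_cu = 0.003: ε_t = 0.003 (d − c)/c = 0.003 × (28.4 − 3.400)/3.400 = 0.0221.
Since ε_t ≥ 0.005, the section is tension-controlled.

ε_t ≈ 0.0221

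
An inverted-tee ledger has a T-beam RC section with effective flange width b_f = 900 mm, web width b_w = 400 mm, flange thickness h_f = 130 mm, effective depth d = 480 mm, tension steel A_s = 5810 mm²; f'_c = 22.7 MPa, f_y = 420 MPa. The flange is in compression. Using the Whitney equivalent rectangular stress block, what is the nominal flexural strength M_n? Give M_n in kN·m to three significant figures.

Tension: T = A_s f_y = 5810 × 420 = 2440200 N.
Try a within the flange: a = T/(0.85 f'_c b_f) = 2440200/(0.85 × 22.7 × 900) = 140.52 mm.
a = 140.52 > h_f = 130 mm: the block extends into the web. Split into flange-overhang and web parts.
C_f = 0.85 f'_c (b_f − b_w) h_f = 0.85 × 22.7 × (900 − 400) × 130 = 1254175 N.
Remaining web compression depth: a_w = (T − C_f)/(0.85 f'_c b_w) = (2440200 − 1254175)/(0.85 × 22.7 × 400) = 153.67 mm.
M_n = C_f(d − h_f/2) + (T − C_f)(d − a_w/2) = 1254175 × (480 − 65) + 1186025 × (480 − 76.835) = 520.48 + 478.16 = 998.64 × 10⁶ N·mm.
M_n = 998.64 kN·m.

M_n ≈ 999 kN·m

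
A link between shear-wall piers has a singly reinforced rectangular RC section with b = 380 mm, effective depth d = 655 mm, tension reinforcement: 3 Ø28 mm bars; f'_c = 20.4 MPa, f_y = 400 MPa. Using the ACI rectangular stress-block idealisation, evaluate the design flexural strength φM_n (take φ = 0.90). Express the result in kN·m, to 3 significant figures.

A_s = 3 × 616 = 1848 mm².
T = A_s f_y = 1848 × 400 = 739200 N = 739.2 kN.
From C = T: a = T/(0.85 f'_c b) = 739200/(0.85 × 20.4 × 380) = 112.18 mm.
M_n = T(d − a/2) = 739.2 kN × (655 − 56.09) mm = 442.71 kN·m.
φM_n = 0.90 × 442.71 = 398.44 kN·m.

φM_n ≈ 398 kN·m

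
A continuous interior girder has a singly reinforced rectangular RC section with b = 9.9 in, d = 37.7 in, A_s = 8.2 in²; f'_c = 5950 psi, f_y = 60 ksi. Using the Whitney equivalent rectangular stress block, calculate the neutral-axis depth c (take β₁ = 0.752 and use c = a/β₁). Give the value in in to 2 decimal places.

T = A_s f_y = 8.2 × 60 = 492 kips.
a = T/(0.85 f'_c b) = 492/(0.85 × 5.95 × 9.9) = 9.8264 in.
With β₁ = 0.752, c = a/β₁ = 9.8264/0.752 = 13.07 in.

c ≈ 13.07 in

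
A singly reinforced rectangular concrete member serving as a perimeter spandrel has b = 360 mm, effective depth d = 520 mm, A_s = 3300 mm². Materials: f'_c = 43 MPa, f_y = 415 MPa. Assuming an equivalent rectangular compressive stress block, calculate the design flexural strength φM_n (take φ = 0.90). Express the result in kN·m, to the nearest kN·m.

φM_n ≈ 577 kN·m

T = A_s f_y = 3300 × 415 = 1369500 N = 1369.5 kN.
From C = T: a = T/(0.85 f'_c b) = 1369500/(0.85 × 43 × 360) = 104.08 mm.
M_n = T(d − a/2) = 1369.5 kN × (520 − 52.04) mm = 640.87 kN·m.
φM_n = 0.90 × 640.87 = 576.78 kN·m.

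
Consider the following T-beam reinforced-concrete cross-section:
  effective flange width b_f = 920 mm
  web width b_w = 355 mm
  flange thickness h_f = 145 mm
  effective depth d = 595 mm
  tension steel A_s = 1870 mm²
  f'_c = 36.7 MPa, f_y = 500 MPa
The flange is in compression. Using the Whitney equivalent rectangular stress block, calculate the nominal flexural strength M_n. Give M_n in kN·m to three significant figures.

M_n ≈ 541 kN·m

Tension: T = A_s f_y = 1870 × 500 = 935000 N.
Try a within the flange: a = T/(0.85 f'_c b_f) = 935000/(0.85 × 36.7 × 920) = 32.58 mm.
Since a = 32.58 ≤ h_f = 145 mm, the stress block lies entirely in the flange; analyse as a rectangular beam of width b_f.
M_n = T(d − a/2) = 935000 × (595 − 16.29) = 541.09 × 10⁶ N·mm.
M_n = 541.09 kN·m.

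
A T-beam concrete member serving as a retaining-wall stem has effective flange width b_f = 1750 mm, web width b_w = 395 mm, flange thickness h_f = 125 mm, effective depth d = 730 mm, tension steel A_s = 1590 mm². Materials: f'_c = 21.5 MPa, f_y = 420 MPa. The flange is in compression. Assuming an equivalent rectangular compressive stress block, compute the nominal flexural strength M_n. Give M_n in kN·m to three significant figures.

Tension: T = A_s f_y = 1590 × 420 = 667800 N.
Try a within the flange: a = T/(0.85 f'_c b_f) = 667800/(0.85 × 21.5 × 1750) = 20.88 mm.
Since a = 20.88 ≤ h_f = 125 mm, the stress block lies entirely in the flange; analyse as a rectangular beam of width b_f.
M_n = T(d − a/2) = 667800 × (730 − 10.44) = 480.52 × 10⁶ N·mm.
M_n = 480.52 kN·m.

M_n ≈ 481 kN·m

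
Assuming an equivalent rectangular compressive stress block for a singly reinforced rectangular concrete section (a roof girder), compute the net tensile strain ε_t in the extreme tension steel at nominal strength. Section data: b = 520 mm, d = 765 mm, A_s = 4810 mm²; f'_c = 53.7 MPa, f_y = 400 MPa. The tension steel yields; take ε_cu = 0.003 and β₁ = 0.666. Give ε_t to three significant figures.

ε_t ≈ 0.0159

a = A_s f_y/(0.85 f'_c b) = 81.06 mm.
β₁ = 0.666, so c = a/β₁ = 81.06/0.666 = 121.71 mm.
From the linear strain diagram with ε_cu = 0.003: ε_t = 0.003 (d − c)/c = 0.003 × (765 − 121.71)/121.71 = 0.0159.
Since ε_t ≥ 0.005, the section is tension-controlled.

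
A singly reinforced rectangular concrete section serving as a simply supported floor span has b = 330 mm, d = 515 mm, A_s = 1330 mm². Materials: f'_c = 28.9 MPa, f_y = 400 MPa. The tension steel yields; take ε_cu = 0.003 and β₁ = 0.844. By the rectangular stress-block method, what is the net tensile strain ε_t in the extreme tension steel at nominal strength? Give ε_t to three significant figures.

a = A_s f_y/(0.85 f'_c b) = 65.63 mm.
β₁ = 0.844, so c = a/β₁ = 65.63/0.844 = 77.76 mm.
From the linear strain diagram with ε_cu = 0.003: ε_t = 0.003 (d − c)/c = 0.003 × (515 − 77.76)/77.76 = 0.0169.
Since ε_t ≥ 0.005, the section is tension-controlled.

ε_t ≈ 0.0169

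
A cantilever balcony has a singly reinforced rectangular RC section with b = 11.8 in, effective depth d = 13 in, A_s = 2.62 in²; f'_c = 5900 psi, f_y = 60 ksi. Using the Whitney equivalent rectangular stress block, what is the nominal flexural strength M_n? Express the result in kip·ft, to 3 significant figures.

T = A_s f_y = 2.62 × 60 = 157.2 kips.
a = T/(0.85 f'_c b) = 157.2/(0.85 × 5.9 × 11.8) = 2.656 in.
M_n = T(d − a/2) = 157.2 × (13 − 1.328) = 1834.8 kip·in = 1834.8/12 = 152.90 kip·ft.

M_n ≈ 153 kip·ft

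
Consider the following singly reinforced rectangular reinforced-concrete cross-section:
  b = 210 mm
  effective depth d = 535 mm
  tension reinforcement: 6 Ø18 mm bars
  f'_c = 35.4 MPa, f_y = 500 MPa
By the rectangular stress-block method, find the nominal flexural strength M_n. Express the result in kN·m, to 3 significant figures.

M_n ≈ 362 kN·m

A_s = 6 × 254 = 1524 mm².
T = A_s f_y = 1524 × 500 = 762000 N = 762 kN.
From C = T: a = T/(0.85 f'_c b) = 762000/(0.85 × 35.4 × 210) = 120.59 mm.
M_n = T(d − a/2) = 762 kN × (535 − 60.295) mm = 361.73 kN·m.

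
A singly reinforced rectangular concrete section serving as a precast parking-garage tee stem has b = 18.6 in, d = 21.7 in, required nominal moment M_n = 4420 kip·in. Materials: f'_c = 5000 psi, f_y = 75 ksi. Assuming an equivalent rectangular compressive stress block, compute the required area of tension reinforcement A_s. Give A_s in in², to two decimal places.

From M_n = 0.85 f'_c a b (d − a/2):
a = d − √(d² − 2M_n/(0.85 f'_c b)) = 21.7 − √(21.7² − 2 × 4420/(0.85 × 5 × 18.6)) = 2.751 in.
A_s = 0.85 f'_c a b / f_y = 0.85 × 5 × 2.751 × 18.6 / 75 = 2.900 in².

A_s ≈ 2.90 in²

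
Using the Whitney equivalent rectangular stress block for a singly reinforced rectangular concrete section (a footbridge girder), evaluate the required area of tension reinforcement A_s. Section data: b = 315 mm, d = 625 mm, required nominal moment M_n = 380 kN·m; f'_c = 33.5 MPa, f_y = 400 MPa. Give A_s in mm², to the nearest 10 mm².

With M_n = 0.85 f'_c a b (d − a/2), solve the quadratic for a:
a = d − √(d² − 2M_n/(0.85 f'_c b)) = 625 − √(625² − 2 × 380×10⁶/(0.85 × 33.5 × 315)) = 71.92 mm.
A_s = 0.85 f'_c a b / f_y = 0.85 × 33.5 × 71.92 × 315 / 400 = 1612.7 mm².

A_s ≈ 1610 mm²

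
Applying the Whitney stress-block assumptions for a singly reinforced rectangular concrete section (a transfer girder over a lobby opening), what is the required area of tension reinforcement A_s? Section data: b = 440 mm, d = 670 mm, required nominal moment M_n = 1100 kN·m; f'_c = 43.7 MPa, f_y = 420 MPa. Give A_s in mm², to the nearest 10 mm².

A_s ≈ 4260 mm²

With M_n = 0.85 f'_c a b (d − a/2), solve the quadratic for a:
a = d − √(d² − 2M_n/(0.85 f'_c b)) = 670 − √(670² − 2 × 1100×10⁶/(0.85 × 43.7 × 440)) = 109.38 mm.
A_s = 0.85 f'_c a b / f_y = 0.85 × 43.7 × 109.38 × 440 / 420 = 4256.4 mm².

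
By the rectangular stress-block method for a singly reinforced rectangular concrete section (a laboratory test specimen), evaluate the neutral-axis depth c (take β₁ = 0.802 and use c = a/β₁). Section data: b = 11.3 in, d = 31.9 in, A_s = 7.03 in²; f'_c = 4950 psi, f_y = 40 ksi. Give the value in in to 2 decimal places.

T = A_s f_y = 7.03 × 40 = 281.2 kips.
a = T/(0.85 f'_c b) = 281.2/(0.85 × 4.95 × 11.3) = 5.9144 in.
With β₁ = 0.802, c = a/β₁ = 5.9144/0.802 = 7.37 in.

c ≈ 7.37 in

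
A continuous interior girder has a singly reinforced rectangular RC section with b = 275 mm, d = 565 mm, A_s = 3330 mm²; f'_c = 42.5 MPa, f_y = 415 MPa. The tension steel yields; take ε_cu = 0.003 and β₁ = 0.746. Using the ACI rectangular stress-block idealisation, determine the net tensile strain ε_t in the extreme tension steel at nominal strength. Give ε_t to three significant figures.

a = A_s f_y/(0.85 f'_c b) = 139.11 mm.
β₁ = 0.746, so c = a/β₁ = 139.11/0.746 = 186.47 mm.
From the linear strain diagram with ε_cu = 0.003: ε_t = 0.003 (d − c)/c = 0.003 × (565 − 186.47)/186.47 = 0.00609.
Since ε_t ≥ 0.005, the section is tension-controlled.

ε_t ≈ 0.00609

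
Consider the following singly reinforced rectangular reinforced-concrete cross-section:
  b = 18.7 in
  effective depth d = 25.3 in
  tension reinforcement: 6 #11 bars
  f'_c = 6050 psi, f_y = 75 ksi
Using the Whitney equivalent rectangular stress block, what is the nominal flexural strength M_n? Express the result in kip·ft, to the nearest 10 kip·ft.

A_s = 6 × 1.56 = 9.36 in².
T = A_s f_y = 9.36 × 75 = 702 kips.
a = T/(0.85 f'_c b) = 702/(0.85 × 6.05 × 18.7) = 7.300 in.
M_n = T(d − a/2) = 702 × (25.3 − 3.65) = 15198.3 kip·in = 15198.3/12 = 1266.53 kip·ft.

M_n ≈ 1270 kip·ft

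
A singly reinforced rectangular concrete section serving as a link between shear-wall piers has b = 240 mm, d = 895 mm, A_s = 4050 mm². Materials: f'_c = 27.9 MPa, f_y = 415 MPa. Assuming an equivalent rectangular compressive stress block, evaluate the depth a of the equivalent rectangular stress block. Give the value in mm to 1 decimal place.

a ≈ 295.3 mm

T = A_s f_y = 4050 × 415 = 1680750 N = 1680.75 kN.
Setting C = 0.85 f'_c a b equal to T: a = 1680750/(0.85 × 27.9 × 240) = 295.3 mm.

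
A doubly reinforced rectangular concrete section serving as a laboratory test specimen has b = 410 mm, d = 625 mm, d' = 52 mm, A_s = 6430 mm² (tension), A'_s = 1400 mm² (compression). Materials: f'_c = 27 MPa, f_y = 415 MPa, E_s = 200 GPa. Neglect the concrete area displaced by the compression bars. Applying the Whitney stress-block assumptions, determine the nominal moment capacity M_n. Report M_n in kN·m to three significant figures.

Assume both tension and compression steel yield.
Net tension couple steel: A_s − A'_s = 5030 mm².
a = (A_s − A'_s) f_y / (0.85 f'_c b) = 2087450/(0.85 × 27 × 410) = 221.84 mm.
c = a/β₁ = 221.84/0.85 = 260.99 mm; ε'_s = 0.003(c − d')/c = 0.0024 ≥ f_y/E_s = 0.0021, so compression steel does yield.
M_n = (A_s − A'_s) f_y (d − a/2) + A'_s f_y (d − d') = [2087450 × (625 − 110.92) + 581000 × (625 − 52)] × 10⁻⁶ = 1073.12 + 332.91 = 1406.03 kN·m.

M_n ≈ 1410 kN·m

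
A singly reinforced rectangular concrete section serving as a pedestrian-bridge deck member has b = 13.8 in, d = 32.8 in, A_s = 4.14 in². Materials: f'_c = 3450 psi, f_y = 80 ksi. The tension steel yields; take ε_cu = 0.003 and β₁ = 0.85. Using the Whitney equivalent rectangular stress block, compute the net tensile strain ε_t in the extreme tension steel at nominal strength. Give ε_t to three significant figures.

a = A_s f_y/(0.85 f'_c b) = 8.184 in.
β₁ = 0.85, so c = a/β₁ = 8.184/0.85 = 9.628 in.
From the linear strain diagram with ε_cu = 0.003: ε_t = 0.003 (d − c)/c = 0.003 × (32.8 − 9.628)/9.628 = 0.00722.
Since ε_t ≥ 0.005, the section is tension-controlled.

ε_t ≈ 0.00722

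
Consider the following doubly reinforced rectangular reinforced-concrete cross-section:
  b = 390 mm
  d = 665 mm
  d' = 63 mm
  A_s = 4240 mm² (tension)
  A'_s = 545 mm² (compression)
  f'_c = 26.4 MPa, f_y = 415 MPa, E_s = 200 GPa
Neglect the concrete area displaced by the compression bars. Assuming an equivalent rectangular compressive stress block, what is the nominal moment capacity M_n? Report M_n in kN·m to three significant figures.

M_n ≈ 1020 kN·m

Assume both tension and compression steel yield.
Net tension couple steel: A_s − A'_s = 3695 mm².
a = (A_s − A'_s) f_y / (0.85 f'_c b) = 1533425/(0.85 × 26.4 × 390) = 175.22 mm.
c = a/β₁ = 175.22/0.85 = 206.14 mm; ε'_s = 0.003(c − d')/c = 0.0021 ≥ f_y/E_s = 0.0021, so compression steel does yield.
M_n = (A_s − A'_s) f_y (d − a/2) + A'_s f_y (d − d') = [1533425 × (665 − 87.61) + 226175 × (665 − 63)] × 10⁻⁶ = 885.38 + 136.16 = 1021.54 kN·m.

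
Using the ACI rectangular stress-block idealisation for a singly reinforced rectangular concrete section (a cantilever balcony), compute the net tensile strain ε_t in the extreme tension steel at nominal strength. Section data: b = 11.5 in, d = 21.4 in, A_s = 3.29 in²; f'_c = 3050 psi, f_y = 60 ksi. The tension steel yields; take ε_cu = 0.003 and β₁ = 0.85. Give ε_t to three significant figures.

a = A_s f_y/(0.85 f'_c b) = 6.621 in.
β₁ = 0.85, so c = a/β₁ = 6.621/0.85 = 7.789 in.
From the linear strain diagram with ε_cu = 0.003: ε_t = 0.003 (d − c)/c = 0.003 × (21.4 − 7.789)/7.789 = 0.00524.
Since ε_t ≥ 0.005, the section is tension-controlled.

ε_t ≈ 0.00524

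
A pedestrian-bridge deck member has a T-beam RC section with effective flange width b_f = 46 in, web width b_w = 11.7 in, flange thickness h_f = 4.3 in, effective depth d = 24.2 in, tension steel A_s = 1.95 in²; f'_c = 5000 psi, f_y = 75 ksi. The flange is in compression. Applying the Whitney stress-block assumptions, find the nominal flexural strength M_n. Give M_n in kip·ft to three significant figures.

M_n ≈ 290 kip·ft

Tension: T = A_s f_y = 1.95 × 75 = 146.25 kips.
Try a within the flange: a = T/(0.85 f'_c b_f) = 146.25/(0.85 × 5 × 46) = 0.748 in.
Since a = 0.748 ≤ h_f = 4.3 in, the stress block lies entirely in the flange; analyse as a rectangular beam of width b_f.
M_n = T(d − a/2) = 146.25 × (24.2 − 0.374) = 3484.6 kip·in.
M_n = 3484.6/12 = 290.38 kip·ft.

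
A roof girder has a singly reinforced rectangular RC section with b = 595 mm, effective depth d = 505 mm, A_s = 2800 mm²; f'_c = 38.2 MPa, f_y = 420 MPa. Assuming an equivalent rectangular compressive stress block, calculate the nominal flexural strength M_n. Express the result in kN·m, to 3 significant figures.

T = A_s f_y = 2800 × 420 = 1176000 N = 1176 kN.
From C = T: a = T/(0.85 f'_c b) = 1176000/(0.85 × 38.2 × 595) = 60.87 mm.
M_n = T(d − a/2) = 1176 kN × (505 − 30.435) mm = 558.09 kN·m.

M_n ≈ 558 kN·m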